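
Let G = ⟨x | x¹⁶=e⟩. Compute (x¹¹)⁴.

Compute successive powers of (x¹¹), reducing at each step:
  (x¹¹)²: (x¹¹) · x¹¹ = x⁶
  (x¹¹)³: (x⁶) · x¹¹ = x
  (x¹¹)⁴: x · x¹¹ = x¹²

Answer: x¹²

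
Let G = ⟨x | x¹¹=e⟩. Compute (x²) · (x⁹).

Compute (x²) · (x⁹) by multiplying left to right and reducing via the relations at each step:
  (x²) · x⁹ = e

Answer: e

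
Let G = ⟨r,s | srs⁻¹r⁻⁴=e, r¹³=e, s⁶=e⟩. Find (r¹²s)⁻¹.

The order of (r¹²s) is 6 (smallest k with (r¹²s)ᵏ = e), so (r¹²s)⁻¹ = (r¹²s)⁵ = r¹⁰s⁵.
Check: (r¹²s) · (r¹⁰s⁵) → (r¹²s) · r¹⁰ = s;   s · s⁵ = e, giving e as required.

Answer: r¹⁰s⁵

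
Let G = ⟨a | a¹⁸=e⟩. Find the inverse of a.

The order of a is 18 (smallest k with aᵏ = e), so a⁻¹ = a¹⁷ = a¹⁷.
Check: a · (a¹⁷) → a · a¹⁷ = e, giving e as required.

Answer: a¹⁷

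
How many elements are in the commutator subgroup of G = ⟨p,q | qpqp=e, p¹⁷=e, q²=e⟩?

G' = [G, G] is generated by all commutators. The generator-pair commutators are: [p, q] = p².
The subgroup they normally generate is {e, p, p², p³, p⁴, p⁵, p⁶, p⁷, p⁸, p⁹, p¹⁰, p¹¹, p¹², p¹³, p¹⁴, p¹⁵, p¹⁶}, of order 17.
Check: |G/G'| = 34/17 = 2 is the order of the abelianisation.

Answer: 17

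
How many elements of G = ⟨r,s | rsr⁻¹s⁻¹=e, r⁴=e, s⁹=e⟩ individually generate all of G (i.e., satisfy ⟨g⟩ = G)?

G is cyclic of order 36. An element generates G iff its order is 36, and a cyclic group of order 36 has exactly φ(36) = 12 such elements.

Answer: 12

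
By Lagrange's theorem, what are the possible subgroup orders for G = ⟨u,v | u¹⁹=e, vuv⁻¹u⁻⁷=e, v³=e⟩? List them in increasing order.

|G| = 57 = 3 · 19. By Lagrange's theorem the order of any subgroup divides 57; the divisors of 57 are 1, 3, 19, 57.

Answer: 1, 3, 19, 57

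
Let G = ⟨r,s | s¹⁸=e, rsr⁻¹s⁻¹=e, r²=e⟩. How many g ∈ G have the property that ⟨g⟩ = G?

⟨g⟩ = G would require ord(g) = |G| = 36, but the maximum element order in G is 18 < 36. So G is not cyclic and no single element generates it: the count is 0.

Answer: 0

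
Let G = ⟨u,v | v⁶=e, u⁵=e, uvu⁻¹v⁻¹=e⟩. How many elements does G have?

Enumerate words in the generators, reducing via the relations: the distinct elements are
  {e, u, v, uv, u², u³, u⁴, v², v³, v⁴, v⁵, uv², uv³, uv⁴, uv⁵, u²v, u³v, u⁴v, u²v², u²v³, u²v⁴, u²v⁵, u³v², u³v³, u³v⁴, u³v⁵, u⁴v², u⁴v³, u⁴v⁴, u⁴v⁵}.
No further products give new elements, so |G| = 30.

Answer: 30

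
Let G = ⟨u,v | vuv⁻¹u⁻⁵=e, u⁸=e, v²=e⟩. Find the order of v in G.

Compute successive powers until reaching e:
  v¹ = v, v² = e.
The smallest positive k with vᵏ = e is 2.

Answer: 2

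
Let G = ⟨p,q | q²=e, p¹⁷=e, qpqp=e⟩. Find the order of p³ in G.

Compute successive powers until reaching e:
  (p³)¹ = p³, (p³)² = p⁶, (p³)³ = p⁹, (p³)⁴ = p¹², (p³)⁵ = p¹⁵, (p³)⁶ = p, (p³)⁷ = p⁴, (p³)⁸ = p⁷, (p³)⁹ = p¹⁰, (p³)¹⁰ = p¹³, (p³)¹¹ = p¹⁶, (p³)¹² = p², (p³)¹³ = p⁵, (p³)¹⁴ = p⁸, (p³)¹⁵ = p¹¹, (p³)¹⁶ = p¹⁴, (p³)¹⁷ = e.
The smallest positive k with (p³)ᵏ = e is 17.

Answer: 17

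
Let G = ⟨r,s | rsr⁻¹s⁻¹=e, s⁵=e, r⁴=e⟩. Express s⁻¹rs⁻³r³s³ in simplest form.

Multiply left to right, reducing at each step:
  (s⁴) · r = rs⁴
  (rs⁴) · s⁻³ = rs
  (rs) · r³ = s
  s · s³ = s⁴

Answer: s⁴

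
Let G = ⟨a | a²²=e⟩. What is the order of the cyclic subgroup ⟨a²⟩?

|⟨a²⟩| equals the order of a². Compute successive powers until reaching e:
  (a²)¹ = a², (a²)² = a⁴, (a²)³ = a⁶, (a²)⁴ = a⁸, (a²)⁵ = a¹⁰, (a²)⁶ = a¹², (a²)⁷ = a¹⁴, (a²)⁸ = a¹⁶, (a²)⁹ = a¹⁸, (a²)¹⁰ = a²⁰, (a²)¹¹ = e.
The smallest positive k with (a²)ᵏ = e is 11, so |⟨a²⟩| = 11.

Answer: 11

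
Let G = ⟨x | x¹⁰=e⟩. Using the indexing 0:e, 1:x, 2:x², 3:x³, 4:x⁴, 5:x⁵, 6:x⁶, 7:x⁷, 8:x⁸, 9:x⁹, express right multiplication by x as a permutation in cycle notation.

(0 1 2 3 4 5 6 7 8 9)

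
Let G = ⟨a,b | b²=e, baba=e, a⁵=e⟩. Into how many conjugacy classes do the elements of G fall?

The conjugacy classes (representative and size) are:
  [e] (size 1), [a] (size 2), [a²] (size 2), [b] (size 5).
Class equation: 1 + 2 + 2 + 5 = 10 = |G|. So G has 4 conjugacy classes.

Answer: 4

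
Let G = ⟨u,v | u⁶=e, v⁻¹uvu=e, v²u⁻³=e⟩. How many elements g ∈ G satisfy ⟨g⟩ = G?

⟨g⟩ = G would require ord(g) = |G| = 12, but the maximum element order in G is 6 < 12. So G is not cyclic and no single element generates it: the count is 0.

Answer: 0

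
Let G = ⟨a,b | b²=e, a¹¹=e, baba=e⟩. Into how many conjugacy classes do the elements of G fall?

The conjugacy classes (representative and size) are:
  [e] (size 1), [a¹⁰] (size 2), [a²] (size 2), [a³] (size 2), [a⁷] (size 2), [a⁶] (size 2), [a²b] (size 11).
Class equation: 1 + 2 + 2 + 2 + 2 + 2 + 11 = 22 = |G|. So G has 7 conjugacy classes.

Answer: 7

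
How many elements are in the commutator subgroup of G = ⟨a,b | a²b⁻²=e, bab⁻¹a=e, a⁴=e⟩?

G' = [G, G] is generated by all commutators. The generator-pair commutators are: [a, b] = a².
The subgroup they normally generate is {e, a²}, of order 2.
Check: |G/G'| = 8/2 = 4 is the order of the abelianisation.

Answer: 2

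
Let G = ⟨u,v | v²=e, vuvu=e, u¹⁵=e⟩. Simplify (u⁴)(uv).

Compute (u⁴) · (uv) by multiplying left to right and reducing via the relations at each step:
  (u⁴) · u = u⁵
  (u⁵) · v = u⁵v

Answer: u⁵v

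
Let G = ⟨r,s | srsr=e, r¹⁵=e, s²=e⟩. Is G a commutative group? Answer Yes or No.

r·s = rs but s·r = r¹⁴s, so r·s ≠ s·r and G is not abelian.

Answer: No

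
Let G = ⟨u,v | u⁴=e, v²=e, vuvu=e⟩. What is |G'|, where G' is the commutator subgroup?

G' = [G, G] is generated by all commutators. The generator-pair commutators are: [u, v] = u².
The subgroup they normally generate is {e, u²}, of order 2.
Check: |G/G'| = 8/2 = 4 is the order of the abelianisation.

Answer: 2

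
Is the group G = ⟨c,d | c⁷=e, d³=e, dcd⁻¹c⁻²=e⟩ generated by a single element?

Every cyclic group is abelian. But c·d = cd while d·c = c²d, so c·d ≠ d·c and G is not abelian. Hence G is not cyclic.

Answer: No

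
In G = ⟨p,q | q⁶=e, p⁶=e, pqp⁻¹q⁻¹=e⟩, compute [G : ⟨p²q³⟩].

First find ord(p²q³) by computing successive powers:
  (p²q³)¹ = p²q³, (p²q³)² = p⁴, (p²q³)³ = q³, (p²q³)⁴ = p², (p²q³)⁵ = p⁴q³, (p²q³)⁶ = e.
So |⟨p²q³⟩| = ord(p²q³) = 6. With |G| = 36, by Lagrange [G : ⟨p²q³⟩] = 36/6 = 6.

Answer: 6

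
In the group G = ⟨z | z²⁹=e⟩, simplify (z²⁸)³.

Compute successive powers of (z²⁸), reducing at each step:
  (z²⁸)²: (z²⁸) · z²⁸ = z²⁷
  (z²⁸)³: (z²⁷) · z²⁸ = z²⁶

Answer: z²⁶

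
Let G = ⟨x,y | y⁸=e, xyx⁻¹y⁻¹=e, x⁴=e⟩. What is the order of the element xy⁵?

Compute successive powers until reaching e:
  (xy⁵)¹ = xy⁵, (xy⁵)² = x²y², (xy⁵)³ = x³y⁷, (xy⁵)⁴ = y⁴, (xy⁵)⁵ = xy, (xy⁵)⁶ = x²y⁶, (xy⁵)⁷ = x³y³, (xy⁵)⁸ = e.
The smallest positive k with (xy⁵)ᵏ = e is 8.

Answer: 8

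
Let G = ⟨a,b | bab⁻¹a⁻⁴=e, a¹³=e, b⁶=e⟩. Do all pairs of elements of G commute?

a·b = ab but b·a = a⁴b, so a·b ≠ b·a and G is not abelian.

Answer: No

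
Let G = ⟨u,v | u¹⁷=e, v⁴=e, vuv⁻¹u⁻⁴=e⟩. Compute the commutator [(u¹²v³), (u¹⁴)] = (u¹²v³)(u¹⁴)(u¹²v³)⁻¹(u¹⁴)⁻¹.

[(u¹²v³), (u¹⁴)] = (u¹²v³)·(u¹⁴)·(u¹²v³)⁻¹·(u¹⁴)⁻¹.
  (u¹²v³) · (u¹⁴) = u⁷v³
  (u⁷v³) · (u³v) = u¹²
  (u¹²) · (u³) = u¹⁵

Answer: u¹⁵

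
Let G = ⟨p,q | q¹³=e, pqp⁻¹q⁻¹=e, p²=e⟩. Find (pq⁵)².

Compute successive powers of (pq⁵), reducing at each step:
  (pq⁵)²: (pq⁵) · p = q⁵;   (q⁵) · q⁵ = q¹⁰

Answer: q¹⁰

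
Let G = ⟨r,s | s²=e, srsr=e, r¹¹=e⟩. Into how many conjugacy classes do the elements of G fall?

The conjugacy classes (representative and size) are:
  [e] (size 1), [r¹⁰] (size 2), [r²] (size 2), [r³] (size 2), [r⁷] (size 2), [r⁶] (size 2), [r²s] (size 11).
Class equation: 1 + 2 + 2 + 2 + 2 + 2 + 11 = 22 = |G|. So G has 7 conjugacy classes.

Answer: 7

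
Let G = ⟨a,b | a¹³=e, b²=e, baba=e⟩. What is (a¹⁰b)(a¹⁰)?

Compute (a¹⁰b) · (a¹⁰) by multiplying left to right and reducing via the relations at each step:
  (a¹⁰b) · a¹⁰ = b

Answer: b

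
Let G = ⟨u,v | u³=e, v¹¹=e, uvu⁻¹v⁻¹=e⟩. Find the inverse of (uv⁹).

The order of (uv⁹) is 33 (smallest k with (uv⁹)ᵏ = e), so (uv⁹)⁻¹ = (uv⁹)³² = u²v².
Check: (uv⁹) · (u²v²) → (uv⁹) · u² = v⁹;   (v⁹) · v² = e, giving e as required.

Answer: u²v²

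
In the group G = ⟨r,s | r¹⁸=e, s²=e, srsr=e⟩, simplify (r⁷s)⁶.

Compute successive powers of (r⁷s), reducing at each step:
  (r⁷s)²: (r⁷s) · r⁷ = s;   s · s = e
  (r⁷s)³: e · r⁷ = r⁷;   (r⁷) · s = r⁷s
  (r⁷s)⁴: (r⁷s) · r⁷ = s;   s · s = e
  (r⁷s)⁵: e · r⁷ = r⁷;   (r⁷) · s = r⁷s
  (r⁷s)⁶: (r⁷s) · r⁷ = s;   s · s = e

Answer: e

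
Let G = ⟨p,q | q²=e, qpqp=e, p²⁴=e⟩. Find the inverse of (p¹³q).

The order of (p¹³q) is 2 (smallest k with (p¹³q)ᵏ = e), so (p¹³q)⁻¹ = (p¹³q)¹ = p¹³q.
Check: (p¹³q) · (p¹³q) → (p¹³q) · p¹³ = q;   q · q = e, giving e as required.

Answer: p¹³q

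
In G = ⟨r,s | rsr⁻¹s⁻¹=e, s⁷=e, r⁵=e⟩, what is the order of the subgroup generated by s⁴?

|⟨s⁴⟩| equals the order of s⁴. Compute successive powers until reaching e:
  (s⁴)¹ = s⁴, (s⁴)² = s, (s⁴)³ = s⁵, (s⁴)⁴ = s², (s⁴)⁵ = s⁶, (s⁴)⁶ = s³, (s⁴)⁷ = e.
The smallest positive k with (s⁴)ᵏ = e is 7, so |⟨s⁴⟩| = 7.

Answer: 7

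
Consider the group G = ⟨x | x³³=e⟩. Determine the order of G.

G is generated by a single element, so G is cyclic. The relator gives x³³ = e and no smaller power is forced to be e, so the 33 powers {e, x, x², x³, x⁴, x⁵, x⁶, x⁷, x⁸, x⁹, x²², x²³, x²¹, x²⁰, x²⁴, x²⁵, x²⁶, x²⁷, x²⁸, x²⁹, x³², x³¹, x³⁰, x¹², x¹³, x¹¹, x¹⁰, x¹⁴, x¹⁵, x¹⁶, x¹⁷, x¹⁸, x¹⁹} are distinct. Hence |G| = 33.

Answer: 33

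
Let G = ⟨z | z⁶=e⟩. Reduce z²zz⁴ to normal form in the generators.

Multiply left to right, reducing at each step:
  (z²) · z = z³
  (z³) · z⁴ = z

Answer: z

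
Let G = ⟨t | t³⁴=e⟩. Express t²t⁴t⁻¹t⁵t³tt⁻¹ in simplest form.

Multiply left to right, reducing at each step:
  (t²) · t⁴ = t⁶
  (t⁶) · t⁻¹ = t⁵
  (t⁵) · t⁵ = t¹⁰
  (t¹⁰) · t³ = t¹³
  (t¹³) · t = t¹⁴
  (t¹⁴) · t⁻¹ = t¹³

Answer: t¹³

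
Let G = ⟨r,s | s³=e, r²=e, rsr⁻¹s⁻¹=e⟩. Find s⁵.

Compute successive powers of s, reducing at each step:
  s²: s · s = s²
  s³: (s²) · s = e
  s⁴: e · s = s
  s⁵: s · s = s²

Answer: s²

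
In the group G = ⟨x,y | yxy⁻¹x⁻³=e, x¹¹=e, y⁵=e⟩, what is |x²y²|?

Compute successive powers until reaching e:
  (x²y²)¹ = x²y², (x²y²)² = x⁹y⁴, (x²y²)³ = x⁶y, (x²y²)⁴ = xy³, (x²y²)⁵ = e.
The smallest positive k with (x²y²)ᵏ = e is 5.

Answer: 5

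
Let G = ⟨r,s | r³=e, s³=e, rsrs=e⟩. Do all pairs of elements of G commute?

r·s = rs but s·r = r²s², so r·s ≠ s·r and G is not abelian.

Answer: No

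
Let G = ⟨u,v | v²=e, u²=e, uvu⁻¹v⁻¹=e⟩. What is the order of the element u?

Compute successive powers until reaching e:
  u¹ = u, u² = e.
The smallest positive k with uᵏ = e is 2.

Answer: 2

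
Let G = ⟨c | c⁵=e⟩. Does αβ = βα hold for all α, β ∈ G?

G has a single generator, so G is cyclic and hence abelian.

Answer: Yes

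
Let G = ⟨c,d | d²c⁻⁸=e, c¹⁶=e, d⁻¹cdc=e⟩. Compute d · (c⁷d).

Compute d · (c⁷d) by multiplying left to right and reducing via the relations at each step:
  d · c⁷ = cd⁻¹
  (cd⁻¹) · d = c

Answer: c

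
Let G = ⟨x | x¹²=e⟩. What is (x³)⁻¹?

The order of (x³) is 4 (smallest k with (x³)ᵏ = e), so (x³)⁻¹ = (x³)³ = x⁹.
Check: (x³) · (x⁹) → (x³) · x⁹ = e, giving e as required.

Answer: x⁹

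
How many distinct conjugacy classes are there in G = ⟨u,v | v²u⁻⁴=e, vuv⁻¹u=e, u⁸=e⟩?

The conjugacy classes (representative and size) are:
  [e] (size 1), [u⁷] (size 2), [u²] (size 2), [u⁵] (size 2), [u⁴] (size 1), [u²v⁻¹] (size 4), [u³v] (size 4).
Class equation: 1 + 2 + 2 + 2 + 1 + 4 + 4 = 16 = |G|. So G has 7 conjugacy classes.

Answer: 7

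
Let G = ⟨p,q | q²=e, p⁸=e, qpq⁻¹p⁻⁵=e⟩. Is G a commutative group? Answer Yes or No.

p·q = pq but q·p = p⁵q, so p·q ≠ q·p and G is not abelian.

Answer: No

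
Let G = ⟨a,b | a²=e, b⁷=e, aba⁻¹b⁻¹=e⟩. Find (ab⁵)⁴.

Compute successive powers of (ab⁵), reducing at each step:
  (ab⁵)²: (ab⁵) · a = b⁵;   (b⁵) · b⁵ = b³
  (ab⁵)³: (b³) · a = ab³;   (ab³) · b⁵ = ab
  (ab⁵)⁴: (ab) · a = b;   b · b⁵ = b⁶

Answer: b⁶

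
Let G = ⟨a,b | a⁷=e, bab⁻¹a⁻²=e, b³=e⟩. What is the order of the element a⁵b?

Compute successive powers until reaching e:
  (a⁵b)¹ = a⁵b, (a⁵b)² = ab², (a⁵b)³ = e.
The smallest positive k with (a⁵b)ᵏ = e is 3.

Answer: 3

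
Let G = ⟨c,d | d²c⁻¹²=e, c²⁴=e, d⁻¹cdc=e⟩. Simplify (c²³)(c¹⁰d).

Compute (c²³) · (c¹⁰d) by multiplying left to right and reducing via the relations at each step:
  (c²³) · c¹⁰ = c⁹
  (c⁹) · d = c⁹d

Answer: c⁹d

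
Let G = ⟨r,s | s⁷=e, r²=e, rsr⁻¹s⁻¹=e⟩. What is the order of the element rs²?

Compute successive powers until reaching e:
  (rs²)¹ = rs², (rs²)² = s⁴, (rs²)³ = rs⁶, (rs²)⁴ = s, (rs²)⁵ = rs³, (rs²)⁶ = s⁵, (rs²)⁷ = r, (rs²)⁸ = s², (rs²)⁹ = rs⁴, (rs²)¹⁰ = s⁶, (rs²)¹¹ = rs, (rs²)¹² = s³, (rs²)¹³ = rs⁵, (rs²)¹⁴ = e.
The smallest positive k with (rs²)ᵏ = e is 14.

Answer: 14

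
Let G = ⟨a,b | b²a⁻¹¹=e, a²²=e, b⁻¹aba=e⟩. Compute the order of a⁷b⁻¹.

Compute successive powers until reaching e:
  (a⁷b⁻¹)¹ = a⁷b⁻¹, (a⁷b⁻¹)² = a¹¹, (a⁷b⁻¹)³ = a⁷b, (a⁷b⁻¹)⁴ = e.
The smallest positive k with (a⁷b⁻¹)ᵏ = e is 4.

Answer: 4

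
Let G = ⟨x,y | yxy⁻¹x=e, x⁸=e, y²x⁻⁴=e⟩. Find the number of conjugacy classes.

The conjugacy classes (representative and size) are:
  [e] (size 1), [x⁷] (size 2), [x²] (size 2), [x⁵] (size 2), [x⁴] (size 1), [x²y⁻¹] (size 4), [x³y] (size 4).
Class equation: 1 + 2 + 2 + 2 + 1 + 4 + 4 = 16 = |G|. So G has 7 conjugacy classes.

Answer: 7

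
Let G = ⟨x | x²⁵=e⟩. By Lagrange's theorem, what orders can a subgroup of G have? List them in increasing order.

|G| = 25 = 5². By Lagrange's theorem the order of any subgroup divides 25; the divisors of 25 are 1, 5, 25.

Answer: 1, 5, 25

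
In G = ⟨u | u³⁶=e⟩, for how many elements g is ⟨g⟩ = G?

G is cyclic of order 36. An element generates G iff its order is 36, and a cyclic group of order 36 has exactly φ(36) = 12 such elements.

Answer: 12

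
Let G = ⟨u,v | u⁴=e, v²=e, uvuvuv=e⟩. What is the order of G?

Enumerate words in the generators, reducing via the relations: the distinct elements are
  {e, u, v, uv, u², u³, vu, uvu, u²v, u³v, vu², vu³, uvu², uvu³, u²vu, u³vu, vu²v, uvu²v, u²vu², u²vu³, u³vu², u³vu³, u²vu²v, u³vu²v}.
No further products give new elements, so |G| = 24.

Answer: 24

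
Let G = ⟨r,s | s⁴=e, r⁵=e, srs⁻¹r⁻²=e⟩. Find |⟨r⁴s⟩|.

|⟨r⁴s⟩| equals the order of r⁴s. Compute successive powers until reaching e:
  (r⁴s)¹ = r⁴s, (r⁴s)² = r²s², (r⁴s)³ = r³s³, (r⁴s)⁴ = e.
The smallest positive k with (r⁴s)ᵏ = e is 4, so |⟨r⁴s⟩| = 4.

Answer: 4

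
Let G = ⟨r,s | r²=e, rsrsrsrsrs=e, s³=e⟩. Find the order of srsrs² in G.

Compute successive powers until reaching e:
  (srsrs²)¹ = srsrs², (srsrs²)² = srs²rs², (srsrs²)³ = e.
The smallest positive k with (srsrs²)ᵏ = e is 3.

Answer: 3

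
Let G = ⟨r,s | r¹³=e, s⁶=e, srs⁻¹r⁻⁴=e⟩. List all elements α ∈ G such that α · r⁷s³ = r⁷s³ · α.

⟨r⁷s³⟩ ⊆ C_G(r⁷s³) since powers of r⁷s³ commute with r⁷s³; so |C_G(r⁷s³)| ≥ |⟨r⁷s³⟩| = 2.
By orbit–stabilizer, |C_G(r⁷s³)| = |G| / |conj. class of r⁷s³| = 78 / 13 = 6.
The 6 elements commuting with r⁷s³ are {e, rs⁵, r⁹s, r⁶s², r⁷s³, r¹¹s⁴}.

Answer: {e, rs⁵, r⁹s, r⁶s², r⁷s³, r¹¹s⁴}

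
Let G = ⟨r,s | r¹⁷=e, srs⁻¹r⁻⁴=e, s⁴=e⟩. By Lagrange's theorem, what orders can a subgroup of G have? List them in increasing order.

|G| = 68 = 2² · 17. By Lagrange's theorem the order of any subgroup divides 68; the divisors of 68 are 1, 2, 4, 17, 34, 68.

Answer: 1, 2, 4, 17, 34, 68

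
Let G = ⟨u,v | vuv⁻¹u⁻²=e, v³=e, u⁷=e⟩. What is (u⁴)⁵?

Compute successive powers of (u⁴), reducing at each step:
  (u⁴)²: (u⁴) · u⁴ = u
  (u⁴)³: u · u⁴ = u⁵
  (u⁴)⁴: (u⁵) · u⁴ = u²
  (u⁴)⁵: (u²) · u⁴ = u⁶

Answer: u⁶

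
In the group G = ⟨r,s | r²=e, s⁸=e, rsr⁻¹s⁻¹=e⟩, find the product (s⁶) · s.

Compute (s⁶) · s by multiplying left to right and reducing via the relations at each step:
  (s⁶) · s = s⁷

Answer: s⁷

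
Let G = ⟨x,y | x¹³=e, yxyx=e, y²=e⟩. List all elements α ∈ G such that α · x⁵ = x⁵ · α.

⟨x⁵⟩ ⊆ C_G(x⁵) since powers of x⁵ commute with x⁵; so |C_G(x⁵)| ≥ |⟨x⁵⟩| = 13.
By orbit–stabilizer, |C_G(x⁵)| = |G| / |conj. class of x⁵| = 26 / 2 = 13.
The 13 elements commuting with x⁵ are {e, x, x², x³, x⁴, x⁵, x⁶, x⁷, x⁸, x⁹, x¹⁰, x¹¹, x¹²}.

Answer: {e, x, x², x³, x⁴, x⁵, x⁶, x⁷, x⁸, x⁹, x¹⁰, x¹¹, x¹²}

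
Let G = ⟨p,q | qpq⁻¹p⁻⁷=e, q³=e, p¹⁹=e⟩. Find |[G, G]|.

G' = [G, G] is generated by all commutators. The generator-pair commutators are: [p, q] = p¹³.
The subgroup they normally generate is {e, p, p², p³, p⁴, p⁵, p⁶, p⁷, p⁸, p⁹, p¹⁰, p¹¹, p¹², p¹³, p¹⁴, p¹⁵, p¹⁶, p¹⁷, p¹⁸}, of order 19.
Check: |G/G'| = 57/19 = 3 is the order of the abelianisation.

Answer: 19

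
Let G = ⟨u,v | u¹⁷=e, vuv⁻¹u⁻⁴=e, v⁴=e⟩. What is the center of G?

An element z ∈ Z(G) iff z commutes with every generator.
For example e is central: e·u = u = u·e; e·v = v = v·e.
Whereas u ∉ Z(G) since u·v = uv ≠ u⁴v = v·u.
Checking each of the 68 elements this way gives Z(G) = {e}, of order 1.

Answer: {e}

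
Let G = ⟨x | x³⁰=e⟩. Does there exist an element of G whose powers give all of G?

|G| = 30. The element x has order 30 (its powers give 30 distinct elements), so ⟨x⟩ = G and G is cyclic.

Answer: Yes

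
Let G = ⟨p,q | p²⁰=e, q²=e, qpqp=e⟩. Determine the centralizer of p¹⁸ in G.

⟨p¹⁸⟩ ⊆ C_G(p¹⁸) since powers of p¹⁸ commute with p¹⁸; so |C_G(p¹⁸)| ≥ |⟨p¹⁸⟩| = 10.
By orbit–stabilizer, |C_G(p¹⁸)| = |G| / |conj. class of p¹⁸| = 40 / 2 = 20.
The 20 elements commuting with p¹⁸ are {e, p, p², p³, p⁴, p⁵, p⁶, p⁷, p⁸, p⁹, p¹⁰, p¹¹, p¹², p¹³, p¹⁴, p¹⁵, p¹⁶, p¹⁷, p¹⁸, p¹⁹}.

Answer: {e, p, p², p³, p⁴, p⁵, p⁶, p⁷, p⁸, p⁹, p¹⁰, p¹¹, p¹², p¹³, p¹⁴, p¹⁵, p¹⁶, p¹⁷, p¹⁸, p¹⁹}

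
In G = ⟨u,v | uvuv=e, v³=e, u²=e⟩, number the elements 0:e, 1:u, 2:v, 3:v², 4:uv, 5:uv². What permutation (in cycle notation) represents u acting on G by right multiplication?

(0 1)(2 5)(3 4)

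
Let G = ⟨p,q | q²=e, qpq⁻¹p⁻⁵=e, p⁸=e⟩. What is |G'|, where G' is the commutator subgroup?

G' = [G, G] is generated by all commutators. The generator-pair commutators are: [p, q] = p⁴.
The subgroup they normally generate is {e, p⁴}, of order 2.
Check: |G/G'| = 16/2 = 8 is the order of the abelianisation.

Answer: 2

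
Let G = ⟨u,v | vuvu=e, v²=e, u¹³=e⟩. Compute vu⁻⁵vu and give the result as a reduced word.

Multiply left to right, reducing at each step:
  v · u⁻⁵ = u⁵v
  (u⁵v) · v = u⁵
  (u⁵) · u = u⁶

Answer: u⁶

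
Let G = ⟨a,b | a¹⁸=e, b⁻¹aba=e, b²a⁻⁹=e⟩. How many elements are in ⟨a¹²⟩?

|⟨a¹²⟩| equals the order of a¹². Compute successive powers until reaching e:
  (a¹²)¹ = a¹², (a¹²)² = a⁶, (a¹²)³ = e.
The smallest positive k with (a¹²)ᵏ = e is 3, so |⟨a¹²⟩| = 3.

Answer: 3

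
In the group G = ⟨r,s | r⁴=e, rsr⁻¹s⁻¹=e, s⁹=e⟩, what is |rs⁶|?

Compute successive powers until reaching e:
  (rs⁶)¹ = rs⁶, (rs⁶)² = r²s³, (rs⁶)³ = r³, (rs⁶)⁴ = s⁶, (rs⁶)⁵ = rs³, (rs⁶)⁶ = r², (rs⁶)⁷ = r³s⁶, (rs⁶)⁸ = s³, (rs⁶)⁹ = r, (rs⁶)¹⁰ = r²s⁶, (rs⁶)¹¹ = r³s³, (rs⁶)¹² = e.
The smallest positive k with (rs⁶)ᵏ = e is 12.

Answer: 12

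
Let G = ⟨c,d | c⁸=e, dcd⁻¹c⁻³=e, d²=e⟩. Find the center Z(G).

An element z ∈ Z(G) iff z commutes with every generator.
For example c⁴ is central: (c⁴)·c = c⁵ = c·(c⁴); (c⁴)·d = c⁴d = d·(c⁴).
Whereas c ∉ Z(G) since c·d = cd ≠ c³d = d·c.
Checking each of the 16 elements this way gives Z(G) = {e, c⁴}, of order 2.

Answer: {e, c⁴}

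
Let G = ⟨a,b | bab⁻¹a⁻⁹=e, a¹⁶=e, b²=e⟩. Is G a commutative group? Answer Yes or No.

a·b = ab but b·a = a⁹b, so a·b ≠ b·a and G is not abelian.

Answer: No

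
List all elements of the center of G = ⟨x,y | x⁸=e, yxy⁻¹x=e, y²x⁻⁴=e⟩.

An element z ∈ Z(G) iff z commutes with every generator.
For example x⁴ is central: (x⁴)·x = x⁵ = x·(x⁴); (x⁴)·y = y⁻¹ = y·(x⁴).
Whereas x ∉ Z(G) since x·y = xy ≠ x³y⁻¹ = y·x.
Checking each of the 16 elements this way gives Z(G) = {e, x⁴}, of order 2.

Answer: {e, x⁴}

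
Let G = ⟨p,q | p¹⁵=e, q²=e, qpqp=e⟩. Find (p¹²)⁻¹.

The order of (p¹²) is 5 (smallest k with (p¹²)ᵏ = e), so (p¹²)⁻¹ = (p¹²)⁴ = p³.
Check: (p¹²) · (p³) → (p¹²) · p³ = e, giving e as required.

Answer: p³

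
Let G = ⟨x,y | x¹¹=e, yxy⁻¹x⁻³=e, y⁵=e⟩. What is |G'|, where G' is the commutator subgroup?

G' = [G, G] is generated by all commutators. The generator-pair commutators are: [x, y] = x⁹.
The subgroup they normally generate is {e, x, x², x³, x⁴, x⁵, x⁶, x⁷, x⁸, x⁹, x¹⁰}, of order 11.
Check: |G/G'| = 55/11 = 5 is the order of the abelianisation.

Answer: 11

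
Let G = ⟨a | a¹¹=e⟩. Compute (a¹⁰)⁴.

Compute successive powers of (a¹⁰), reducing at each step:
  (a¹⁰)²: (a¹⁰) · a¹⁰ = a⁹
  (a¹⁰)³: (a⁹) · a¹⁰ = a⁸
  (a¹⁰)⁴: (a⁸) · a¹⁰ = a⁷

Answer: a⁷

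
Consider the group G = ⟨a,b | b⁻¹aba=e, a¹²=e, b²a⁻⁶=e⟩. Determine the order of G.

Enumerate words in the generators, reducing via the relations: the distinct elements are
  {a, b, e, ab, a², a³, a⁴, a⁵, a⁶, a⁷, a⁸, a⁹, a²b, a³b, a¹¹, a¹⁰, a⁴b, a⁵b, b⁻¹, ab⁻¹, a²b⁻¹, a³b⁻¹, a⁴b⁻¹, a⁵b⁻¹}.
No further products give new elements, so |G| = 24.

Answer: 24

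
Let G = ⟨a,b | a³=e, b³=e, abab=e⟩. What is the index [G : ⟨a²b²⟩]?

First find ord(a²b²) by computing successive powers:
  (a²b²)¹ = a²b², (a²b²)² = e.
So |⟨a²b²⟩| = ord(a²b²) = 2. With |G| = 12, by Lagrange [G : ⟨a²b²⟩] = 12/2 = 6.

Answer: 6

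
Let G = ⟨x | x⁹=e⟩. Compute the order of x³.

Compute successive powers until reaching e:
  (x³)¹ = x³, (x³)² = x⁶, (x³)³ = e.
The smallest positive k with (x³)ᵏ = e is 3.

Answer: 3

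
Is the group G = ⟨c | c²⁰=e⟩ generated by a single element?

|G| = 20. The element c has order 20 (its powers give 20 distinct elements), so ⟨c⟩ = G and G is cyclic.

Answer: Yes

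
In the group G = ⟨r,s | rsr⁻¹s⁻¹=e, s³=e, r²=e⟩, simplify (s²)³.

Compute successive powers of (s²), reducing at each step:
  (s²)²: (s²) · s² = s
  (s²)³: s · s² = e

Answer: e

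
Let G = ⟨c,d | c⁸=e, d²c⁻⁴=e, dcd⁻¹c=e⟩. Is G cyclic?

Every cyclic group is abelian. But c·d = cd while d·c = c³d⁻¹, so c·d ≠ d·c and G is not abelian. Hence G is not cyclic.

Answer: No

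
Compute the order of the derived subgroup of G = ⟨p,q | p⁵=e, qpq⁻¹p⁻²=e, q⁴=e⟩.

G' = [G, G] is generated by all commutators. The generator-pair commutators are: [p, q] = p⁴.
The subgroup they normally generate is {e, p, p², p³, p⁴}, of order 5.
Check: |G/G'| = 20/5 = 4 is the order of the abelianisation.

Answer: 5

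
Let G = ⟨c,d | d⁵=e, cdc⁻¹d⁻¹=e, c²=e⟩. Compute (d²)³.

Compute successive powers of (d²), reducing at each step:
  (d²)²: (d²) · d² = d⁴
  (d²)³: (d⁴) · d² = d

Answer: d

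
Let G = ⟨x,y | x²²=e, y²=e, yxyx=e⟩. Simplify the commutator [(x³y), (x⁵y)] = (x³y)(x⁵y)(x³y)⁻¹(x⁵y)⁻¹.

[(x³y), (x⁵y)] = (x³y)·(x⁵y)·(x³y)⁻¹·(x⁵y)⁻¹.
  (x³y) · (x⁵y) = x²⁰
  (x²⁰) · (x³y) = xy
  (xy) · (x⁵y) = x¹⁸

Answer: x¹⁸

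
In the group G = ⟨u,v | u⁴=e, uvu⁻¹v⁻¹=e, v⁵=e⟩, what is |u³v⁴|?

Compute successive powers until reaching e:
  (u³v⁴)¹ = u³v⁴, (u³v⁴)² = u²v³, (u³v⁴)³ = uv², (u³v⁴)⁴ = v, (u³v⁴)⁵ = u³, (u³v⁴)⁶ = u²v⁴, (u³v⁴)⁷ = uv³, (u³v⁴)⁸ = v², (u³v⁴)⁹ = u³v, (u³v⁴)¹⁰ = u², (u³v⁴)¹¹ = uv⁴, (u³v⁴)¹² = v³, (u³v⁴)¹³ = u³v², (u³v⁴)¹⁴ = u²v, (u³v⁴)¹⁵ = u, (u³v⁴)¹⁶ = v⁴, (u³v⁴)¹⁷ = u³v³, (u³v⁴)¹⁸ = u²v², (u³v⁴)¹⁹ = uv, (u³v⁴)²⁰ = e.
The smallest positive k with (u³v⁴)ᵏ = e is 20.

Answer: 20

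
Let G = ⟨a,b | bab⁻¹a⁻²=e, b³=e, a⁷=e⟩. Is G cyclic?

Every cyclic group is abelian. But a·b = ab while b·a = a²b, so a·b ≠ b·a and G is not abelian. Hence G is not cyclic.

Answer: No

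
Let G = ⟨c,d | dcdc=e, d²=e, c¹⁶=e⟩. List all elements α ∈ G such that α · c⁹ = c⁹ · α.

⟨c⁹⟩ ⊆ C_G(c⁹) since powers of c⁹ commute with c⁹; so |C_G(c⁹)| ≥ |⟨c⁹⟩| = 16.
By orbit–stabilizer, |C_G(c⁹)| = |G| / |conj. class of c⁹| = 32 / 2 = 16.
The 16 elements commuting with c⁹ are {e, c, c², c³, c⁴, c⁵, c⁶, c⁷, c⁸, c⁹, c¹⁰, c¹¹, c¹², c¹³, c¹⁴, c¹⁵}.

Answer: {e, c, c², c³, c⁴, c⁵, c⁶, c⁷, c⁸, c⁹, c¹⁰, c¹¹, c¹², c¹³, c¹⁴, c¹⁵}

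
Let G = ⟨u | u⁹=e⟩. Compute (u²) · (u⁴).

Compute (u²) · (u⁴) by multiplying left to right and reducing via the relations at each step:
  (u²) · u⁴ = u⁶

Answer: u⁶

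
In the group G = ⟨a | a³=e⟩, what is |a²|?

Compute successive powers until reaching e:
  (a²)¹ = a², (a²)² = a, (a²)³ = e.
The smallest positive k with (a²)ᵏ = e is 3.

Answer: 3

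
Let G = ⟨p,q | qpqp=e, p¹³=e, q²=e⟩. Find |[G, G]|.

G' = [G, G] is generated by all commutators. The generator-pair commutators are: [p, q] = p².
The subgroup they normally generate is {e, p, p², p³, p⁴, p⁵, p⁶, p⁷, p⁸, p⁹, p¹⁰, p¹¹, p¹²}, of order 13.
Check: |G/G'| = 26/13 = 2 is the order of the abelianisation.

Answer: 13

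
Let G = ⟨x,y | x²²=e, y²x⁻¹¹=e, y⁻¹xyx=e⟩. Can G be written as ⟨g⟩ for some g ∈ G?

Every cyclic group is abelian. But x·y = xy while y·x = x¹⁰y⁻¹, so x·y ≠ y·x and G is not abelian. Hence G is not cyclic.

Answer: No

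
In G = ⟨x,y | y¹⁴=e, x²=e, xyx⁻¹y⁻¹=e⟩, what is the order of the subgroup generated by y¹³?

|⟨y¹³⟩| equals the order of y¹³. Compute successive powers until reaching e:
  (y¹³)¹ = y¹³, (y¹³)² = y¹², (y¹³)³ = y¹¹, (y¹³)⁴ = y¹⁰, (y¹³)⁵ = y⁹, (y¹³)⁶ = y⁸, (y¹³)⁷ = y⁷, (y¹³)⁸ = y⁶, (y¹³)⁹ = y⁵, (y¹³)¹⁰ = y⁴, (y¹³)¹¹ = y³, (y¹³)¹² = y², (y¹³)¹³ = y, (y¹³)¹⁴ = e.
The smallest positive k with (y¹³)ᵏ = e is 14, so |⟨y¹³⟩| = 14.

Answer: 14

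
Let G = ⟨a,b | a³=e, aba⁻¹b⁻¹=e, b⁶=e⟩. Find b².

Compute successive powers of b, reducing at each step:
  b²: b · b = b²

Answer: b²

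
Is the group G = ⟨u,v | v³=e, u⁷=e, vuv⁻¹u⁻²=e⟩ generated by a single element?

Every cyclic group is abelian. But u·v = uv while v·u = u²v, so u·v ≠ v·u and G is not abelian. Hence G is not cyclic.

Answer: No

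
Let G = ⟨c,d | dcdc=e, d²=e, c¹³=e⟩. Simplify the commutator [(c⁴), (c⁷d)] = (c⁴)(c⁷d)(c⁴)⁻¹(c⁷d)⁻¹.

[(c⁴), (c⁷d)] = (c⁴)·(c⁷d)·(c⁴)⁻¹·(c⁷d)⁻¹.
  (c⁴) · (c⁷d) = c¹¹d
  (c¹¹d) · (c⁹) = c²d
  (c²d) · (c⁷d) = c⁸

Answer: c⁸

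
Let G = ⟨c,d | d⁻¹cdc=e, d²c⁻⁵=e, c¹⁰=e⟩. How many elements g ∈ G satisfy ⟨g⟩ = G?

⟨g⟩ = G would require ord(g) = |G| = 20, but the maximum element order in G is 10 < 20. So G is not cyclic and no single element generates it: the count is 0.

Answer: 0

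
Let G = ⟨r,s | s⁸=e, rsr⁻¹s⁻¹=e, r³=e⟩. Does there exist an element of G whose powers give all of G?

|G| = 24. The element rs has order 24 (its powers give 24 distinct elements), so ⟨rs⟩ = G and G is cyclic.

Answer: Yes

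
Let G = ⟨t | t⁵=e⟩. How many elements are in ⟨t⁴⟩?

|⟨t⁴⟩| equals the order of t⁴. Compute successive powers until reaching e:
  (t⁴)¹ = t⁴, (t⁴)² = t³, (t⁴)³ = t², (t⁴)⁴ = t, (t⁴)⁵ = e.
The smallest positive k with (t⁴)ᵏ = e is 5, so |⟨t⁴⟩| = 5.

Answer: 5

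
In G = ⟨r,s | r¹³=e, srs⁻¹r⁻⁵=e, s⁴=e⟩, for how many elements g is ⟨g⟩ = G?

⟨g⟩ = G would require ord(g) = |G| = 52, but the maximum element order in G is 13 < 52. So G is not cyclic and no single element generates it: the count is 0.

Answer: 0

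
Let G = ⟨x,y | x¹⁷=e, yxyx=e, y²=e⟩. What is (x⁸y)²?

Compute successive powers of (x⁸y), reducing at each step:
  (x⁸y)²: (x⁸y) · x⁸ = y;   y · y = e

Answer: e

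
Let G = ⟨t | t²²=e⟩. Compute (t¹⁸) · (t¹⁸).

Compute (t¹⁸) · (t¹⁸) by multiplying left to right and reducing via the relations at each step:
  (t¹⁸) · t¹⁸ = t¹⁴

Answer: t¹⁴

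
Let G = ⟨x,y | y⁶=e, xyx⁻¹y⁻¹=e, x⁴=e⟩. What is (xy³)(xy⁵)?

Compute (xy³) · (xy⁵) by multiplying left to right and reducing via the relations at each step:
  (xy³) · x = x²y³
  (x²y³) · y⁵ = x²y²

Answer: x²y²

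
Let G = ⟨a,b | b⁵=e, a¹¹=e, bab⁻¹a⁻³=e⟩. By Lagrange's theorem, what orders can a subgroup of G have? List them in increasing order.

|G| = 55 = 5 · 11. By Lagrange's theorem the order of any subgroup divides 55; the divisors of 55 are 1, 5, 11, 55.

Answer: 1, 5, 11, 55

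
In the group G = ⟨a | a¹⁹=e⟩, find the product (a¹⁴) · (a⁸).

Compute (a¹⁴) · (a⁸) by multiplying left to right and reducing via the relations at each step:
  (a¹⁴) · a⁸ = a³

Answer: a³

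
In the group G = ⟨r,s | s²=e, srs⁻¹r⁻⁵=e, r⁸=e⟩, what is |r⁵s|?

Compute successive powers until reaching e:
  (r⁵s)¹ = r⁵s, (r⁵s)² = r⁶, (r⁵s)³ = r³s, (r⁵s)⁴ = r⁴, (r⁵s)⁵ = rs, (r⁵s)⁶ = r², (r⁵s)⁷ = r⁷s, (r⁵s)⁸ = e.
The smallest positive k with (r⁵s)ᵏ = e is 8.

Answer: 8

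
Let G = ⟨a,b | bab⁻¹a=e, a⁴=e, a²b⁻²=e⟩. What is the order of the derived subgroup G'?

G' = [G, G] is generated by all commutators. The generator-pair commutators are: [a, b] = a².
The subgroup they normally generate is {e, a²}, of order 2.
Check: |G/G'| = 8/2 = 4 is the order of the abelianisation.

Answer: 2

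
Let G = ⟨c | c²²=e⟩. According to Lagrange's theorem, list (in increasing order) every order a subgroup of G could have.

|G| = 22 = 2 · 11. By Lagrange's theorem the order of any subgroup divides 22; the divisors of 22 are 1, 2, 11, 22.

Answer: 1, 2, 11, 22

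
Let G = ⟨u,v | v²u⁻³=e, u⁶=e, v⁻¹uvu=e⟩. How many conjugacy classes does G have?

The conjugacy classes (representative and size) are:
  [e] (size 1), [u] (size 2), [u²] (size 2), [u³] (size 1), [uv⁻¹] (size 3), [u²v⁻¹] (size 3).
Class equation: 1 + 2 + 2 + 1 + 3 + 3 = 12 = |G|. So G has 6 conjugacy classes.

Answer: 6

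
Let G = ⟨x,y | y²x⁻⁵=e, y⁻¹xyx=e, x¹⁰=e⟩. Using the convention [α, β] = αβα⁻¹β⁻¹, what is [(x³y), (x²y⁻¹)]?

[(x³y), (x²y⁻¹)] = (x³y)·(x²y⁻¹)·(x³y)⁻¹·(x²y⁻¹)⁻¹.
  (x³y) · (x²y⁻¹) = x
  x · (x³y⁻¹) = x⁴y⁻¹
  (x⁴y⁻¹) · (x²y) = x²

Answer: x²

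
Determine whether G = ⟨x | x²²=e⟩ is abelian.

G has a single generator, so G is cyclic and hence abelian.

Answer: Yes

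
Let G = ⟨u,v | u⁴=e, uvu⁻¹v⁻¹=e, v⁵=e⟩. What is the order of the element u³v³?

Compute successive powers until reaching e:
  (u³v³)¹ = u³v³, (u³v³)² = u²v, (u³v³)³ = uv⁴, (u³v³)⁴ = v², (u³v³)⁵ = u³, (u³v³)⁶ = u²v³, (u³v³)⁷ = uv, (u³v³)⁸ = v⁴, (u³v³)⁹ = u³v², (u³v³)¹⁰ = u², (u³v³)¹¹ = uv³, (u³v³)¹² = v, (u³v³)¹³ = u³v⁴, (u³v³)¹⁴ = u²v², (u³v³)¹⁵ = u, (u³v³)¹⁶ = v³, (u³v³)¹⁷ = u³v, (u³v³)¹⁸ = u²v⁴, (u³v³)¹⁹ = uv², (u³v³)²⁰ = e.
The smallest positive k with (u³v³)ᵏ = e is 20.

Answer: 20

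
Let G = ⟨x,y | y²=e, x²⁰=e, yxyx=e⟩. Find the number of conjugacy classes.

The conjugacy classes (representative and size) are:
  [e] (size 1), [x] (size 2), [x¹⁸] (size 2), [x³] (size 2), [x⁴] (size 2), [x¹⁵] (size 2), [x¹⁴] (size 2), [x⁷] (size 2), [x¹²] (size 2), [x¹¹] (size 2), [x¹⁰] (size 1), [x¹⁸y] (size 10), [x⁵y] (size 10).
Class equation: 1 + 2 + 2 + 2 + 2 + 2 + 2 + 2 + 2 + 2 + 1 + 10 + 10 = 40 = |G|. So G has 13 conjugacy classes.

Answer: 13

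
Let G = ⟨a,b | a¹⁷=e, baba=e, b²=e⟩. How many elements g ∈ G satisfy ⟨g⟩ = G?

⟨g⟩ = G would require ord(g) = |G| = 34, but the maximum element order in G is 17 < 34. So G is not cyclic and no single element generates it: the count is 0.

Answer: 0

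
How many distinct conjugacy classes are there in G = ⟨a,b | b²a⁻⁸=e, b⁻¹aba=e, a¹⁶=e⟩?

The conjugacy classes (representative and size) are:
  [e] (size 1), [a] (size 2), [a¹⁴] (size 2), [a³] (size 2), [a¹²] (size 2), [a⁵] (size 2), [a¹⁰] (size 2), [a⁷] (size 2), [a⁸] (size 1), [a⁶b] (size 8), [a³b⁻¹] (size 8).
Class equation: 1 + 2 + 2 + 2 + 2 + 2 + 2 + 2 + 1 + 8 + 8 = 32 = |G|. So G has 11 conjugacy classes.

Answer: 11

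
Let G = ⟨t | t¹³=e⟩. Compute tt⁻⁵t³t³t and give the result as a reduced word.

Multiply left to right, reducing at each step:
  t · t⁻⁵ = t⁹
  (t⁹) · t³ = t¹²
  (t¹²) · t³ = t²
  (t²) · t = t³

Answer: t³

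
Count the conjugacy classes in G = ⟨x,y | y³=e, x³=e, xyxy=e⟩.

The conjugacy classes (representative and size) are:
  [e] (size 1), [yx²] (size 4), [y²x] (size 4), [x²y²] (size 3).
Class equation: 1 + 4 + 4 + 3 = 12 = |G|. So G has 4 conjugacy classes.

Answer: 4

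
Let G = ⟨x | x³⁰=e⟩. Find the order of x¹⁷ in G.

Compute successive powers until reaching e:
  (x¹⁷)¹ = x¹⁷, (x¹⁷)² = x⁴, (x¹⁷)³ = x²¹, (x¹⁷)⁴ = x⁸, (x¹⁷)⁵ = x²⁵, (x¹⁷)⁶ = x¹², (x¹⁷)⁷ = x²⁹, (x¹⁷)⁸ = x¹⁶, (x¹⁷)⁹ = x³, (x¹⁷)¹⁰ = x²⁰, (x¹⁷)¹¹ = x⁷, (x¹⁷)¹² = x²⁴, (x¹⁷)¹³ = x¹¹, (x¹⁷)¹⁴ = x²⁸, (x¹⁷)¹⁵ = x¹⁵, (x¹⁷)¹⁶ = x², (x¹⁷)¹⁷ = x¹⁹, (x¹⁷)¹⁸ = x⁶, (x¹⁷)¹⁹ = x²³, (x¹⁷)²⁰ = x¹⁰, (x¹⁷)²¹ = x²⁷, (x¹⁷)²² = x¹⁴, (x¹⁷)²³ = x, (x¹⁷)²⁴ = x¹⁸, (x¹⁷)²⁵ = x⁵, (x¹⁷)²⁶ = x²², (x¹⁷)²⁷ = x⁹, (x¹⁷)²⁸ = x²⁶, (x¹⁷)²⁹ = x¹³, (x¹⁷)³⁰ = e.
The smallest positive k with (x¹⁷)ᵏ = e is 30.

Answer: 30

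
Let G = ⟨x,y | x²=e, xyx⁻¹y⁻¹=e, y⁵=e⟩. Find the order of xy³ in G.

Compute successive powers until reaching e:
  (xy³)¹ = xy³, (xy³)² = y, (xy³)³ = xy⁴, (xy³)⁴ = y², (xy³)⁵ = x, (xy³)⁶ = y³, (xy³)⁷ = xy, (xy³)⁸ = y⁴, (xy³)⁹ = xy², (xy³)¹⁰ = e.
The smallest positive k with (xy³)ᵏ = e is 10.

Answer: 10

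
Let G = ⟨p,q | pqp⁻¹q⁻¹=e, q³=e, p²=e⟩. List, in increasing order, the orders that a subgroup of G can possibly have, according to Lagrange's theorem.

|G| = 6 = 2 · 3. By Lagrange's theorem the order of any subgroup divides 6; the divisors of 6 are 1, 2, 3, 6.

Answer: 1, 2, 3, 6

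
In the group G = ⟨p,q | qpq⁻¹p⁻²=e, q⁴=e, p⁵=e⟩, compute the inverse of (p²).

The order of (p²) is 5 (smallest k with (p²)ᵏ = e), so (p²)⁻¹ = (p²)⁴ = p³.
Check: (p²) · (p³) → (p²) · p³ = e, giving e as required.

Answer: p³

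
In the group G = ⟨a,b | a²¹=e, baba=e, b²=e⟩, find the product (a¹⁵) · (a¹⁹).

Compute (a¹⁵) · (a¹⁹) by multiplying left to right and reducing via the relations at each step:
  (a¹⁵) · a¹⁹ = a¹³

Answer: a¹³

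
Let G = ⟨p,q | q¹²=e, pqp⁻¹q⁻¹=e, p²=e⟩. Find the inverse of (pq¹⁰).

The order of (pq¹⁰) is 6 (smallest k with (pq¹⁰)ᵏ = e), so (pq¹⁰)⁻¹ = (pq¹⁰)⁵ = pq².
Check: (pq¹⁰) · (pq²) → (pq¹⁰) · p = q¹⁰;   (q¹⁰) · q² = e, giving e as required.

Answer: pq²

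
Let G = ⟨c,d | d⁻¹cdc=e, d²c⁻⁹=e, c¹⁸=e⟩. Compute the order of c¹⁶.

Compute successive powers until reaching e:
  (c¹⁶)¹ = c¹⁶, (c¹⁶)² = c¹⁴, (c¹⁶)³ = c¹², (c¹⁶)⁴ = c¹⁰, (c¹⁶)⁵ = c⁸, (c¹⁶)⁶ = c⁶, (c¹⁶)⁷ = c⁴, (c¹⁶)⁸ = c², (c¹⁶)⁹ = e.
The smallest positive k with (c¹⁶)ᵏ = e is 9.

Answer: 9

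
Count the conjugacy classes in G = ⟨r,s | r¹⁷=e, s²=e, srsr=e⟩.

The conjugacy classes (representative and size) are:
  [e] (size 1), [r¹⁶] (size 2), [r²] (size 2), [r³] (size 2), [r¹³] (size 2), [r¹²] (size 2), [r⁶] (size 2), [r¹⁰] (size 2), [r⁹] (size 2), [r⁷s] (size 17).
Class equation: 1 + 2 + 2 + 2 + 2 + 2 + 2 + 2 + 2 + 17 = 34 = |G|. So G has 10 conjugacy classes.

Answer: 10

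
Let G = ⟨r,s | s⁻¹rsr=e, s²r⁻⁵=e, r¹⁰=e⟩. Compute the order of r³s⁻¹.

Compute successive powers until reaching e:
  (r³s⁻¹)¹ = r³s⁻¹, (r³s⁻¹)² = r⁵, (r³s⁻¹)³ = r³s, (r³s⁻¹)⁴ = e.
The smallest positive k with (r³s⁻¹)ᵏ = e is 4.

Answer: 4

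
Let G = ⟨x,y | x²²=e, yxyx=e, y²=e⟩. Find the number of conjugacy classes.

The conjugacy classes (representative and size) are:
  [e] (size 1), [x] (size 2), [x²] (size 2), [x¹⁹] (size 2), [x⁴] (size 2), [x⁵] (size 2), [x⁶] (size 2), [x⁷] (size 2), [x⁸] (size 2), [x¹³] (size 2), [x¹⁰] (size 2), [x¹¹] (size 1), [x⁶y] (size 11), [xy] (size 11).
Class equation: 1 + 2 + 2 + 2 + 2 + 2 + 2 + 2 + 2 + 2 + 2 + 1 + 11 + 11 = 44 = |G|. So G has 14 conjugacy classes.

Answer: 14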